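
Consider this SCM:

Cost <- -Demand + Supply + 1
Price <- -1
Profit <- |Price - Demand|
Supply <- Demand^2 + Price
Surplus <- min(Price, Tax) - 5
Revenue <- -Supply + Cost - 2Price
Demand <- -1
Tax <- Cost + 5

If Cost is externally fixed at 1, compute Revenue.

Intervening sets Cost = 1 and removes its equation (Cost <- -Demand + Supply + 1).
Supply = Demand^2 + Price  [with Demand=-1, Price=-1]  = 0
Revenue = -Supply + Cost - 2Price  [with Supply=0, Cost=1, Price=-1]  = 3

3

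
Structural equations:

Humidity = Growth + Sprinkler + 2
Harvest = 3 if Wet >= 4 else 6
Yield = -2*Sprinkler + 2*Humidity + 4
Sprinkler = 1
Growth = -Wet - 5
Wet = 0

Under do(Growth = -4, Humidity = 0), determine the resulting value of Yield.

2

Setting Growth = -4, Humidity = 0 by intervention discards those variables' equations.
Yield = -2*Sprinkler + 2*Humidity + 4  [with Sprinkler=1, Humidity=0]  = 2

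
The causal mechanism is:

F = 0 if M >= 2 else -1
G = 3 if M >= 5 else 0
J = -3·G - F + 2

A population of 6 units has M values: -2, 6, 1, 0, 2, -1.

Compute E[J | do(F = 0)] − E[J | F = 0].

3

do(F=0) breaks F's dependence on M. With F=0 fixed, J across the units is 2, -7, 2, 2, 2, 2, mean 0.5.
E[J|F=0] averages over only the 2 units with F=0 (M = 6, 2): J = -7, 2, mean -2.5.
Difference = 0.5 − (-2.5) = 3.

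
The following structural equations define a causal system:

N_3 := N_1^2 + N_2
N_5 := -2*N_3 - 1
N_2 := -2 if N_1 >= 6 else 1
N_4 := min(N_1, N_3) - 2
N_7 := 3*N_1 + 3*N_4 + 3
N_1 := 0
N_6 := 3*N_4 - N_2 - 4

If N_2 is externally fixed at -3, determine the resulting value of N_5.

do(N_2=-3) replaces the equation N_2 := -2 if N_1 >= 6 else 1 with the constant N_2 = -3.
N_3 = N_1^2 + N_2  [with N_1=0, N_2=-3]  = -3
N_5 = -2*N_3 - 1  [with N_3=-3]  = 5

5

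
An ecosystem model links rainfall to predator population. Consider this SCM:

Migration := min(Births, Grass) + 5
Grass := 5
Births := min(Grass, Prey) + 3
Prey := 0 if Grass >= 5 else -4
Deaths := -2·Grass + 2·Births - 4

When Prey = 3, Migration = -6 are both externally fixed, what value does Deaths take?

The joint intervention fixes Prey = 3, Migration = -6, removing each variable's own equation.
Births = min(Grass, Prey) + 3  [with Grass=5, Prey=3]  = 6
Deaths = -2·Grass + 2·Births - 4  [with Grass=5, Births=6]  = -2

-2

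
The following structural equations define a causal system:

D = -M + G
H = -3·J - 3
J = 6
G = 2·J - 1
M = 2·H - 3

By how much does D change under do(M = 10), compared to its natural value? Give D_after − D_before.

-55

Intervening sets M = 10 and removes its equation (M = 2·H - 3).
G = 2·J - 1  [with J=6]  = 11
D = -M + G  [with M=10, G=11]  = 1
Without intervention: G = 2·J - 1  [with J=6]  = 11; H = -3·J - 3  [with J=6]  = -21; M = 2·H - 3  [with H=-21]  = -45; D = -M + G  [with M=-45, G=11]  = 56.
Change = 1 − 56 = -55.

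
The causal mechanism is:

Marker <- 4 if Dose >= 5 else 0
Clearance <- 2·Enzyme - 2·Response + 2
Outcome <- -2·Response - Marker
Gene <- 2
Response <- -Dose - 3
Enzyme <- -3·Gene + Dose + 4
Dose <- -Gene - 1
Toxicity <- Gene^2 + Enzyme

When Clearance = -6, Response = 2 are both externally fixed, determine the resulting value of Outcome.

-4

Under do(Clearance = -6, Response = 2), each intervened variable's structural equation is replaced by its fixed value.
Dose = -Gene - 1  [with Gene=2]  = -3
Marker = 4 if Dose >= 5 else 0  [with Dose=-3]  = 0
Outcome = -2·Response - Marker  [with Response=2, Marker=0]  = -4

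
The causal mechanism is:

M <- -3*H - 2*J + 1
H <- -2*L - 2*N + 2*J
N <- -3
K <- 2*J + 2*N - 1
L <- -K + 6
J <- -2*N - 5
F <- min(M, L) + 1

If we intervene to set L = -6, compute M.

-61

Under do(L=-6), the mechanism L <- -K + 6 is discarded; L is fixed at -6.
J = -2*N - 5  [with N=-3]  = 1
H = -2*L - 2*N + 2*J  [with L=-6, N=-3, J=1]  = 20
M = -3*H - 2*J + 1  [with H=20, J=1]  = -61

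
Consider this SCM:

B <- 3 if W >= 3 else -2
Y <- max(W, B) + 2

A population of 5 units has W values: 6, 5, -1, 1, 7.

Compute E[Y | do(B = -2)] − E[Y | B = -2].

Every unit gets B=-2 under the intervention. Y values become 8, 7, 1, 3, 9; E[Y|do(B=-2)] = 5.6.
E[Y|B=-2] averages over only the 2 units with B=-2 (W = -1, 1): Y = 1, 3, mean 2.
Difference = 5.6 − 2 = 3.6.

3.6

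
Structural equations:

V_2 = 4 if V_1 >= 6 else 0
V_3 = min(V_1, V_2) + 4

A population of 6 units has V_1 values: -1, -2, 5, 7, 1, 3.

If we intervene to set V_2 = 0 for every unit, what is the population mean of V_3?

The intervention sets V_2=0 in all 6 units regardless of V_1. Recomputing V_3 per unit gives 3, 2, 4, 4, 4, 4; average 3.5.

3.5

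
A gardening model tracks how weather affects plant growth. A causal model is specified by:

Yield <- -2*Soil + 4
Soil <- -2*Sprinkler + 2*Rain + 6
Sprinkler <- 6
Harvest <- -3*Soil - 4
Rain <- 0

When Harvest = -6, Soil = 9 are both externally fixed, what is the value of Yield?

Under do(Harvest = -6, Soil = 9), each intervened variable's structural equation is replaced by its fixed value.
Yield = -2*Soil + 4  [with Soil=9]  = -14

-14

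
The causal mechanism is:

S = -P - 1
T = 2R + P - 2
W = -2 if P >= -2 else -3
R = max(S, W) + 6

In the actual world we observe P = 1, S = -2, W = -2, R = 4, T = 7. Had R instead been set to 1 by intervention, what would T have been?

1

Intervening sets R = 1 and removes its equation (R = max(S, W) + 6).
T = 2R + P - 2  [with R=1, P=1]  = 1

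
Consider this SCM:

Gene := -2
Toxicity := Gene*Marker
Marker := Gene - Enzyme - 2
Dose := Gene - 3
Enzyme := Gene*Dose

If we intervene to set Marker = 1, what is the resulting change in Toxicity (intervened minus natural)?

-30

Intervening sets Marker = 1 and removes its equation (Marker := Gene - Enzyme - 2).
Toxicity = Gene*Marker  [with Gene=-2, Marker=1]  = -2
Without intervention: Dose = Gene - 3  [with Gene=-2]  = -5; Enzyme = Gene*Dose  [with Gene=-2, Dose=-5]  = 10; Marker = Gene - Enzyme - 2  [with Gene=-2, Enzyme=10]  = -14; Toxicity = Gene*Marker  [with Gene=-2, Marker=-14]  = 28.
Change = -2 − 28 = -30.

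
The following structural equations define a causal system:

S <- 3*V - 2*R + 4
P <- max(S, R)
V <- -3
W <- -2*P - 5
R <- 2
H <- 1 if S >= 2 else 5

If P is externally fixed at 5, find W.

-15

Under do(P=5), the mechanism P <- max(S, R) is discarded; P is fixed at 5.
W = -2*P - 5  [with P=5]  = -15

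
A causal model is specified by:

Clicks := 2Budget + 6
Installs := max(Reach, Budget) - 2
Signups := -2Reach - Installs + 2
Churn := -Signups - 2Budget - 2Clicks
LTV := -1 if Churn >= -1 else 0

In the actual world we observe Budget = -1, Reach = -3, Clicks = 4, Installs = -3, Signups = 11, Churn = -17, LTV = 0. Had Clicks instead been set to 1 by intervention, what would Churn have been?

-11

The intervention breaks the incoming arrows to Clicks: Clicks := 2Budget + 6 no longer applies, and Clicks = 1.
Installs = max(Reach, Budget) - 2  [with Reach=-3, Budget=-1]  = -3
Signups = -2Reach - Installs + 2  [with Reach=-3, Installs=-3]  = 11
Churn = -Signups - 2Budget - 2Clicks  [with Signups=11, Budget=-1, Clicks=1]  = -11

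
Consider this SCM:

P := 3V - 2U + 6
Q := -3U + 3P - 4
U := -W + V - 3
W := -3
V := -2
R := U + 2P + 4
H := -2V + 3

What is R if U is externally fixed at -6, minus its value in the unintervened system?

12

do(U=-6) replaces the equation U := -W + V - 3 with the constant U = -6.
P = 3V - 2U + 6  [with V=-2, U=-6]  = 12
R = U + 2P + 4  [with U=-6, P=12]  = 22
Without intervention: U = -W + V - 3  [with W=-3, V=-2]  = -2; P = 3V - 2U + 6  [with V=-2, U=-2]  = 4; R = U + 2P + 4  [with U=-2, P=4]  = 10.
Change = 22 − 10 = 12.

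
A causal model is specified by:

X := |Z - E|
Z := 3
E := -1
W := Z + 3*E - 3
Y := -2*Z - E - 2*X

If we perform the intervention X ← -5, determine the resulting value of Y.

5

The intervention breaks the incoming arrows to X: X := |Z - E| no longer applies, and X = -5.
Y = -2*Z - E - 2*X  [with Z=3, E=-1, X=-5]  = 5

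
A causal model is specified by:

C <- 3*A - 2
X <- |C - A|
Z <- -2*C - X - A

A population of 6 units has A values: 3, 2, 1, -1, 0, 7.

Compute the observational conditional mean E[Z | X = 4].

-7

Observing X=4 restricts to units where X's equation naturally yields 4: A ∈ {3, -1}. In that subpopulation Z = -21, 7, mean -7.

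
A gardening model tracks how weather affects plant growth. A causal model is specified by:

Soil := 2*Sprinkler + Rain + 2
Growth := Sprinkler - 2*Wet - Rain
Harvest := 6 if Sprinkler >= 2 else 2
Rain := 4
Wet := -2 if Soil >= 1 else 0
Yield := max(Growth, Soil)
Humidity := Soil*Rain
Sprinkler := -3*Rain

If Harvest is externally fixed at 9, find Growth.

do(Harvest=9) replaces the equation Harvest := 6 if Sprinkler >= 2 else 2 with the constant Harvest = 9.
Growth is not downstream of the intervention, so its value is determined by the original equations.
Sprinkler = -3*Rain  [with Rain=4]  = -12
Soil = 2*Sprinkler + Rain + 2  [with Sprinkler=-12, Rain=4]  = -18
Wet = -2 if Soil >= 1 else 0  [with Soil=-18]  = 0
Growth = Sprinkler - 2*Wet - Rain  [with Sprinkler=-12, Wet=0, Rain=4]  = -16

-16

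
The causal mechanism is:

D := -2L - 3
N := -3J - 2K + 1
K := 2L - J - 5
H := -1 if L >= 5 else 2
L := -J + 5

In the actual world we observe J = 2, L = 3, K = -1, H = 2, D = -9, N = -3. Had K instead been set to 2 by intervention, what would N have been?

-9

The intervention breaks the incoming arrows to K: K := 2L - J - 5 no longer applies, and K = 2.
N = -3J - 2K + 1  [with J=2, K=2]  = -9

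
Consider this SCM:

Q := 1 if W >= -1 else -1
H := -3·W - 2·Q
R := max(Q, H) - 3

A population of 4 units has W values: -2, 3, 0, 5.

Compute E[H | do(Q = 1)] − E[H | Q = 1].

3.5

Under do(Q=1), Q's equation is replaced by Q=1 for every unit. Per-unit H: 4, -11, -2, -17. Mean = -6.5.
E[H|Q=1] averages over only the 3 units with Q=1 (W = 3, 0, 5): H = -11, -2, -17, mean -10.
Difference = -6.5 − (-10) = 3.5.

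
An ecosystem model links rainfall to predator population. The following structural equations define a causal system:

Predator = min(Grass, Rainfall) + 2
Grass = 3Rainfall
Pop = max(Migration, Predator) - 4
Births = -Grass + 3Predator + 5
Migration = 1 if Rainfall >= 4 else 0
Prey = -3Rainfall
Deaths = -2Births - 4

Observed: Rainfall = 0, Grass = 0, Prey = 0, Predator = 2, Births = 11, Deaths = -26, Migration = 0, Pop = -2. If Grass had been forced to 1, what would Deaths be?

-24

Under do(Grass=1), the mechanism Grass = 3Rainfall is discarded; Grass is fixed at 1.
Predator = min(Grass, Rainfall) + 2  [with Grass=1, Rainfall=0]  = 2
Births = -Grass + 3Predator + 5  [with Grass=1, Predator=2]  = 10
Deaths = -2Births - 4  [with Births=10]  = -24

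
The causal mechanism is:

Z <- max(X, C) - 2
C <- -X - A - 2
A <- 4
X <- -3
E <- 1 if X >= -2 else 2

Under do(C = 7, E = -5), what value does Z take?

5

The joint intervention fixes C = 7, E = -5, removing each variable's own equation.
Z = max(X, C) - 2  [with X=-3, C=7]  = 5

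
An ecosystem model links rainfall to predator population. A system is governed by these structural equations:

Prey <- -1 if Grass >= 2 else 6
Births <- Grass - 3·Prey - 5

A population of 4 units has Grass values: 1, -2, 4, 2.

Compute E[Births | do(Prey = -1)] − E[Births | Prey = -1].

-1.75

do(Prey=-1) breaks Prey's dependence on Grass. With Prey=-1 fixed, Births across the units is -1, -4, 2, 0, mean -0.75.
Conditioning on Prey=-1 selects the 2 unit(s) with Grass ∈ {4, 2}. Their Births values: 2, 0. Mean = 1.
Difference = -0.75 − 1 = -1.75.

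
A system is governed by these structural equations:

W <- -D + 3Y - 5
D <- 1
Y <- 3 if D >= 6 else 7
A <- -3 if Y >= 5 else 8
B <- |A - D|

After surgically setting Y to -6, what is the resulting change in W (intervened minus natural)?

The intervention breaks the incoming arrows to Y: Y <- 3 if D >= 6 else 7 no longer applies, and Y = -6.
W = -D + 3Y - 5  [with D=1, Y=-6]  = -24
Without intervention: Y = 3 if D >= 6 else 7  [with D=1]  = 7; W = -D + 3Y - 5  [with D=1, Y=7]  = 15.
Change = -24 − 15 = -39.

-39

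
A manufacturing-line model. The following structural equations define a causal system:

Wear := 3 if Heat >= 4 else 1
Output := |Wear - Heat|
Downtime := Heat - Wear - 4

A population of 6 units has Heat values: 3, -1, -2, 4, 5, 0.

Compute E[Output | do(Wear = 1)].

Under do(Wear=1), Wear's equation is replaced by Wear=1 for every unit. Per-unit Output: 2, 2, 3, 3, 4, 1. Mean = 2.5.

2.5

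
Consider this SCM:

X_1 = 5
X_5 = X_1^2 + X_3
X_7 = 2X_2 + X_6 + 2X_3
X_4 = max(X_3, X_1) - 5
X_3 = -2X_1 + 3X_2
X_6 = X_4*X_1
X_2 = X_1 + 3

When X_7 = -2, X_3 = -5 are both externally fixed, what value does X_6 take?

0

Setting X_7 = -2, X_3 = -5 by intervention discards those variables' equations.
X_4 = max(X_3, X_1) - 5  [with X_3=-5, X_1=5]  = 0
X_6 = X_4*X_1  [with X_4=0, X_1=5]  = 0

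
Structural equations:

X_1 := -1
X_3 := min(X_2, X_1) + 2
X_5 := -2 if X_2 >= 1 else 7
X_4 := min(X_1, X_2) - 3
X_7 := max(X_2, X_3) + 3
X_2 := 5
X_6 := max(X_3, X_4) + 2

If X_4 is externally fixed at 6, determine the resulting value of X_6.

8

Under do(X_4=6), the mechanism X_4 := min(X_1, X_2) - 3 is discarded; X_4 is fixed at 6.
X_3 = min(X_2, X_1) + 2  [with X_2=5, X_1=-1]  = 1
X_6 = max(X_3, X_4) + 2  [with X_3=1, X_4=6]  = 8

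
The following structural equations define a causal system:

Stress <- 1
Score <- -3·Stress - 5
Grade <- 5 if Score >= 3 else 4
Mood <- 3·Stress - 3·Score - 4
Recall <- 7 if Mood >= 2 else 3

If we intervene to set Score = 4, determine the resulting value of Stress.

1

Under do(Score=4), the mechanism Score <- -3·Stress - 5 is discarded; Score is fixed at 4.
Stress is not downstream of the intervention, so its value is determined by the original equations.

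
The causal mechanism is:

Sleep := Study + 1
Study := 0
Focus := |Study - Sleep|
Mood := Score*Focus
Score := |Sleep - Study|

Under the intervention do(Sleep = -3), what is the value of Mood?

9

do(Sleep=-3) replaces the equation Sleep := Study + 1 with the constant Sleep = -3.
Focus = |Study - Sleep|  [with Study=0, Sleep=-3]  = 3
Score = |Sleep - Study|  [with Sleep=-3, Study=0]  = 3
Mood = Score*Focus  [with Score=3, Focus=3]  = 9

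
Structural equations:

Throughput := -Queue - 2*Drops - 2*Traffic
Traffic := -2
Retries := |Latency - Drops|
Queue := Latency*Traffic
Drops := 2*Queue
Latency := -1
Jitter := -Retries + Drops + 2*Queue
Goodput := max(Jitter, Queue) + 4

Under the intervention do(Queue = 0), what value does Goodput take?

The intervention breaks the incoming arrows to Queue: Queue := Latency*Traffic no longer applies, and Queue = 0.
Drops = 2*Queue  [with Queue=0]  = 0
Retries = |Latency - Drops|  [with Latency=-1, Drops=0]  = 1
Jitter = -Retries + Drops + 2*Queue  [with Retries=1, Drops=0, Queue=0]  = -1
Goodput = max(Jitter, Queue) + 4  [with Jitter=-1, Queue=0]  = 4

4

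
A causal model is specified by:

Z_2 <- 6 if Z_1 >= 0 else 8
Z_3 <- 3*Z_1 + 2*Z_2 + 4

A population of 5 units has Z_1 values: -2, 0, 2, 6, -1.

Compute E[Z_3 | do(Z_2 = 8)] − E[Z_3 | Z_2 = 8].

The intervention sets Z_2=8 in all 5 units regardless of Z_1. Recomputing Z_3 per unit gives 14, 20, 26, 38, 17; average 23.
Observing Z_2=8 restricts to units where Z_2's equation naturally yields 8: Z_1 ∈ {-2, -1}. In that subpopulation Z_3 = 14, 17, mean 15.5.
Difference = 23 − 15.5 = 7.5.

7.5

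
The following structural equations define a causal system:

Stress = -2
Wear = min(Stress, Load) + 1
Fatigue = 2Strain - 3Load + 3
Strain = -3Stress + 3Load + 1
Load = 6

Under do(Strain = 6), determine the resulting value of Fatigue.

do(Strain=6) replaces the equation Strain = -3Stress + 3Load + 1 with the constant Strain = 6.
Fatigue = 2Strain - 3Load + 3  [with Strain=6, Load=6]  = -3

-3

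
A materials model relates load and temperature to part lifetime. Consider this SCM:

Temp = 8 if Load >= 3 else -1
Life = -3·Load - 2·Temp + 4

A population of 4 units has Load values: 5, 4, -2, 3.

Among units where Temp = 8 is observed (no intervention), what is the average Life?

-24

Observing Temp=8 restricts to units where Temp's equation naturally yields 8: Load ∈ {5, 4, 3}. In that subpopulation Life = -27, -24, -21, mean -24.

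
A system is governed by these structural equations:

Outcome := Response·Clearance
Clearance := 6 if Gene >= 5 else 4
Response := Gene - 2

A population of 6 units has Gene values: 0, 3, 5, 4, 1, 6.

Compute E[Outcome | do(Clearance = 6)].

7

Every unit gets Clearance=6 under the intervention. Outcome values become -12, 6, 18, 12, -6, 24; E[Outcome|do(Clearance=6)] = 7.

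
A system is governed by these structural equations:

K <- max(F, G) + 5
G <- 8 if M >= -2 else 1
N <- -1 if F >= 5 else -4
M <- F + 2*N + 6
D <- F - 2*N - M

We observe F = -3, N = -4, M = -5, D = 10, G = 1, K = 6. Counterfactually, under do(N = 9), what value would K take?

Under do(N=9), the mechanism N <- -1 if F >= 5 else -4 is discarded; N is fixed at 9.
M = F + 2*N + 6  [with F=-3, N=9]  = 21
G = 8 if M >= -2 else 1  [with M=21]  = 8
K = max(F, G) + 5  [with F=-3, G=8]  = 13

13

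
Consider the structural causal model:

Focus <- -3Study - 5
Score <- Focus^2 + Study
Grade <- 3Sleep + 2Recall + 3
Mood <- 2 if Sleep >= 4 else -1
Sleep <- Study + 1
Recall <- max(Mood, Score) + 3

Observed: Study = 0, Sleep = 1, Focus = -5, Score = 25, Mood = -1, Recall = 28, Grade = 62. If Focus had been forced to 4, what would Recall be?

The intervention breaks the incoming arrows to Focus: Focus <- -3Study - 5 no longer applies, and Focus = 4.
Sleep = Study + 1  [with Study=0]  = 1
Score = Focus^2 + Study  [with Focus=4, Study=0]  = 16
Mood = 2 if Sleep >= 4 else -1  [with Sleep=1]  = -1
Recall = max(Mood, Score) + 3  [with Mood=-1, Score=16]  = 19

19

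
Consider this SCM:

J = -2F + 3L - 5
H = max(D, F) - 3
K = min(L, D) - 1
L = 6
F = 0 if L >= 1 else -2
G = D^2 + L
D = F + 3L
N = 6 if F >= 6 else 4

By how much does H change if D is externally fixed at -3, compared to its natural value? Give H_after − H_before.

-18

The intervention breaks the incoming arrows to D: D = F + 3L no longer applies, and D = -3.
F = 0 if L >= 1 else -2  [with L=6]  = 0
H = max(D, F) - 3  [with D=-3, F=0]  = -3
Without intervention: F = 0 if L >= 1 else -2  [with L=6]  = 0; D = F + 3L  [with F=0, L=6]  = 18; H = max(D, F) - 3  [with D=18, F=0]  = 15.
Change = -3 − 15 = -18.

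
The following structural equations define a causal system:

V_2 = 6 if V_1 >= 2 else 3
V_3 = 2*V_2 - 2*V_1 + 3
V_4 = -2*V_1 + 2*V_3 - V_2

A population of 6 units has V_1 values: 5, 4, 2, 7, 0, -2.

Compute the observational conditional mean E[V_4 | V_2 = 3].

E[V_4|V_2=3] averages over only the 2 units with V_2=3 (V_1 = 0, -2): V_4 = 15, 27, mean 21.

21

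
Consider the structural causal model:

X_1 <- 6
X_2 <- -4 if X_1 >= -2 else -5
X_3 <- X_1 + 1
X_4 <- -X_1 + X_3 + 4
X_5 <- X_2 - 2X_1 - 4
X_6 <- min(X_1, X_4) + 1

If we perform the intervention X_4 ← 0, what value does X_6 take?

1

Under do(X_4=0), the mechanism X_4 <- -X_1 + X_3 + 4 is discarded; X_4 is fixed at 0.
X_6 = min(X_1, X_4) + 1  [with X_1=6, X_4=0]  = 1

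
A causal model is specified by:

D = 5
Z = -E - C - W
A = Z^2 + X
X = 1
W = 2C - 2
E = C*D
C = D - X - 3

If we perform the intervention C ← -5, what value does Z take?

The intervention breaks the incoming arrows to C: C = D - X - 3 no longer applies, and C = -5.
E = C*D  [with C=-5, D=5]  = -25
W = 2C - 2  [with C=-5]  = -12
Z = -E - C - W  [with E=-25, C=-5, W=-12]  = 42

42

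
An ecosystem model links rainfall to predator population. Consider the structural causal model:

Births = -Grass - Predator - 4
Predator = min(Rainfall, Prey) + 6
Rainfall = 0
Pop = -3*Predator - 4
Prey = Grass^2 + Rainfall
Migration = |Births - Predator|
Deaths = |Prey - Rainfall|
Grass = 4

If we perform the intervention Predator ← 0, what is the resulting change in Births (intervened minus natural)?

Intervening sets Predator = 0 and removes its equation (Predator = min(Rainfall, Prey) + 6).
Births = -Grass - Predator - 4  [with Grass=4, Predator=0]  = -8
Without intervention: Prey = Grass^2 + Rainfall  [with Grass=4, Rainfall=0]  = 16; Predator = min(Rainfall, Prey) + 6  [with Rainfall=0, Prey=16]  = 6; Births = -Grass - Predator - 4  [with Grass=4, Predator=6]  = -14.
Change = -8 − (-14) = 6.

6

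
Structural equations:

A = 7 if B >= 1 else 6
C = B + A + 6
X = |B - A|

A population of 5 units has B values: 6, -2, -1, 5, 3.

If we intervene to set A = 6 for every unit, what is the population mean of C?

14.2

Under do(A=6), A's equation is replaced by A=6 for every unit. Per-unit C: 18, 10, 11, 17, 15. Mean = 14.2.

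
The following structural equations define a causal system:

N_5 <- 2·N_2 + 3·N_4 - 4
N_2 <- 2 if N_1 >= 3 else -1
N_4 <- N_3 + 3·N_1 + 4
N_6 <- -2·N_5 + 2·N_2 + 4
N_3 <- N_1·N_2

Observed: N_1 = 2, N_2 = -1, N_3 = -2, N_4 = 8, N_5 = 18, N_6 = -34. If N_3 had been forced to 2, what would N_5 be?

do(N_3=2) replaces the equation N_3 <- N_1·N_2 with the constant N_3 = 2.
N_2 = 2 if N_1 >= 3 else -1  [with N_1=2]  = -1
N_4 = N_3 + 3·N_1 + 4  [with N_3=2, N_1=2]  = 12
N_5 = 2·N_2 + 3·N_4 - 4  [with N_2=-1, N_4=12]  = 30

30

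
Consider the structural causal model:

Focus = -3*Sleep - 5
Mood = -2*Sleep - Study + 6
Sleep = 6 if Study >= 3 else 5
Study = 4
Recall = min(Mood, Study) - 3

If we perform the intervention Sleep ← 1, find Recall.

do(Sleep=1) replaces the equation Sleep = 6 if Study >= 3 else 5 with the constant Sleep = 1.
Mood = -2*Sleep - Study + 6  [with Sleep=1, Study=4]  = 0
Recall = min(Mood, Study) - 3  [with Mood=0, Study=4]  = -3

-3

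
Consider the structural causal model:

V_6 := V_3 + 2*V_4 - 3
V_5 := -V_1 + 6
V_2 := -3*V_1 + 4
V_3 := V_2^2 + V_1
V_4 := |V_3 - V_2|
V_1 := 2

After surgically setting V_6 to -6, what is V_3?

6

do(V_6=-6) replaces the equation V_6 := V_3 + 2*V_4 - 3 with the constant V_6 = -6.
V_3 is not downstream of the intervention, so its value is determined by the original equations.
V_2 = -3*V_1 + 4  [with V_1=2]  = -2
V_3 = V_2^2 + V_1  [with V_2=-2, V_1=2]  = 6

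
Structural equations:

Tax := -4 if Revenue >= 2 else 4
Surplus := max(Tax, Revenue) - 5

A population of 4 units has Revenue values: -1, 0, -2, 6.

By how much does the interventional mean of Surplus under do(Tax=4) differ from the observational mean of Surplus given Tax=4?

do(Tax=4) breaks Tax's dependence on Revenue. With Tax=4 fixed, Surplus across the units is -1, -1, -1, 1, mean -0.5.
Conditioning on Tax=4 selects the 3 unit(s) with Revenue ∈ {-1, 0, -2}. Their Surplus values: -1, -1, -1. Mean = -1.
Difference = -0.5 − (-1) = 0.5.

0.5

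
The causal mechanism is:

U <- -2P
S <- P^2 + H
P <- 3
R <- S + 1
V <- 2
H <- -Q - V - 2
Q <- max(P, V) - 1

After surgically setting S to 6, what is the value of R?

7

The intervention breaks the incoming arrows to S: S <- P^2 + H no longer applies, and S = 6.
R = S + 1  [with S=6]  = 7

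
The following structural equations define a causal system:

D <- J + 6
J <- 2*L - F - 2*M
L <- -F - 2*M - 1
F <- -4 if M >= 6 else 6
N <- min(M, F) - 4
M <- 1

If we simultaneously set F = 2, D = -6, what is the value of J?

The joint intervention fixes F = 2, D = -6, removing each variable's own equation.
L = -F - 2*M - 1  [with F=2, M=1]  = -5
J = 2*L - F - 2*M  [with L=-5, F=2, M=1]  = -14

-14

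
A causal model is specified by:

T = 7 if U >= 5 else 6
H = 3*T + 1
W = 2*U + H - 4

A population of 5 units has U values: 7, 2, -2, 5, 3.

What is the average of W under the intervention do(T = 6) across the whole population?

21

Under do(T=6), T's equation is replaced by T=6 for every unit. Per-unit W: 29, 19, 11, 25, 21. Mean = 21.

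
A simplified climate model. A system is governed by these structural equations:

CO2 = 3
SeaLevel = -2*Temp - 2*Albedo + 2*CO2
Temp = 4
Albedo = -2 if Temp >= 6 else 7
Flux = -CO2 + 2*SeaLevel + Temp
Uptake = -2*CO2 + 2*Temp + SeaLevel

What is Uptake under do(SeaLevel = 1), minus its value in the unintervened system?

17

Under do(SeaLevel=1), the mechanism SeaLevel = -2*Temp - 2*Albedo + 2*CO2 is discarded; SeaLevel is fixed at 1.
Uptake = -2*CO2 + 2*Temp + SeaLevel  [with CO2=3, Temp=4, SeaLevel=1]  = 3
Without intervention: Albedo = -2 if Temp >= 6 else 7  [with Temp=4]  = 7; SeaLevel = -2*Temp - 2*Albedo + 2*CO2  [with Temp=4, Albedo=7, CO2=3]  = -16; Uptake = -2*CO2 + 2*Temp + SeaLevel  [with CO2=3, Temp=4, SeaLevel=-16]  = -14.
Change = 3 − (-14) = 17.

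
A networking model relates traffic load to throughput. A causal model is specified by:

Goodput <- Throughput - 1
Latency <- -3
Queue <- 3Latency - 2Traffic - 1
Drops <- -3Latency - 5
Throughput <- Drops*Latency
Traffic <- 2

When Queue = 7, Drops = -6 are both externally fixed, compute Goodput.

Setting Queue = 7, Drops = -6 by intervention discards those variables' equations.
Throughput = Drops*Latency  [with Drops=-6, Latency=-3]  = 18
Goodput = Throughput - 1  [with Throughput=18]  = 17

17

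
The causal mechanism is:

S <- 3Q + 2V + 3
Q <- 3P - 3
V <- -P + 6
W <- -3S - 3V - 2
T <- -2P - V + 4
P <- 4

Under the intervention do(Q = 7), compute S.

Under do(Q=7), the mechanism Q <- 3P - 3 is discarded; Q is fixed at 7.
V = -P + 6  [with P=4]  = 2
S = 3Q + 2V + 3  [with Q=7, V=2]  = 28

28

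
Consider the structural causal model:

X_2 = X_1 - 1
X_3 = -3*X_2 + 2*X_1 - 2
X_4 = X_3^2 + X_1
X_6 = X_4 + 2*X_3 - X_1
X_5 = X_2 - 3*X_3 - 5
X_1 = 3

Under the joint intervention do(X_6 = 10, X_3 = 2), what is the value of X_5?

Under do(X_6 = 10, X_3 = 2), each intervened variable's structural equation is replaced by its fixed value.
X_2 = X_1 - 1  [with X_1=3]  = 2
X_5 = X_2 - 3*X_3 - 5  [with X_2=2, X_3=2]  = -9

-9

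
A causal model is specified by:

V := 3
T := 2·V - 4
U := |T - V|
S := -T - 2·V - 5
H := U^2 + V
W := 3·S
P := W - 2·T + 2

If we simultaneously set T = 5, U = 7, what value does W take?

Under do(T = 5, U = 7), each intervened variable's structural equation is replaced by its fixed value.
S = -T - 2·V - 5  [with T=5, V=3]  = -16
W = 3·S  [with S=-16]  = -48

-48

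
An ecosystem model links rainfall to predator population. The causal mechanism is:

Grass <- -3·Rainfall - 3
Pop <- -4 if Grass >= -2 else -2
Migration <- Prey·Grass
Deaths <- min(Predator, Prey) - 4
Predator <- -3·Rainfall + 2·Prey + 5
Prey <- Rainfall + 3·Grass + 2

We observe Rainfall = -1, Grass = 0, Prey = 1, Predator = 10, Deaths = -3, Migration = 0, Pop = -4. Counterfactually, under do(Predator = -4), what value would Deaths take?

-8

Intervening sets Predator = -4 and removes its equation (Predator <- -3·Rainfall + 2·Prey + 5).
Grass = -3·Rainfall - 3  [with Rainfall=-1]  = 0
Prey = Rainfall + 3·Grass + 2  [with Rainfall=-1, Grass=0]  = 1
Deaths = min(Predator, Prey) - 4  [with Predator=-4, Prey=1]  = -8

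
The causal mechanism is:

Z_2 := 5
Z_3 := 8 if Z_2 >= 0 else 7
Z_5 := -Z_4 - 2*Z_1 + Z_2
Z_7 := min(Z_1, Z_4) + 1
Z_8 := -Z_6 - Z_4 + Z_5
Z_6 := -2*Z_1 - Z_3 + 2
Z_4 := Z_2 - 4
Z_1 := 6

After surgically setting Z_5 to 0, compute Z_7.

2

Under do(Z_5=0), the mechanism Z_5 := -Z_4 - 2*Z_1 + Z_2 is discarded; Z_5 is fixed at 0.
Since Z_7 is not a descendant of the intervened variable, it is unaffected.
Z_4 = Z_2 - 4  [with Z_2=5]  = 1
Z_7 = min(Z_1, Z_4) + 1  [with Z_1=6, Z_4=1]  = 2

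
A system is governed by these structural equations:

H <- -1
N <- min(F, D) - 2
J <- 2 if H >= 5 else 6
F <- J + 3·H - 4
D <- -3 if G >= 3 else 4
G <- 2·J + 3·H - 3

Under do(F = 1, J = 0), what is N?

-1

The joint intervention fixes F = 1, J = 0, removing each variable's own equation.
G = 2·J + 3·H - 3  [with J=0, H=-1]  = -6
D = -3 if G >= 3 else 4  [with G=-6]  = 4
N = min(F, D) - 2  [with F=1, D=4]  = -1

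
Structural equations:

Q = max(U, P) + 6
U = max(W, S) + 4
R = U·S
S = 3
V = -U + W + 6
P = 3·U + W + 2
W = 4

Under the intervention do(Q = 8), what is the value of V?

Under do(Q=8), the mechanism Q = max(U, P) + 6 is discarded; Q is fixed at 8.
Since V is not a descendant of the intervened variable, it is unaffected.
U = max(W, S) + 4  [with W=4, S=3]  = 8
V = -U + W + 6  [with U=8, W=4]  = 2

2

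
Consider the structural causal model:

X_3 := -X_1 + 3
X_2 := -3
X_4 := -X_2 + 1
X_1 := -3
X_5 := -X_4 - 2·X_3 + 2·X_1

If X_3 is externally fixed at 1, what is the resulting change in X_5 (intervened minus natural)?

do(X_3=1) replaces the equation X_3 := -X_1 + 3 with the constant X_3 = 1.
X_4 = -X_2 + 1  [with X_2=-3]  = 4
X_5 = -X_4 - 2·X_3 + 2·X_1  [with X_4=4, X_3=1, X_1=-3]  = -12
Without intervention: X_3 = -X_1 + 3  [with X_1=-3]  = 6; X_4 = -X_2 + 1  [with X_2=-3]  = 4; X_5 = -X_4 - 2·X_3 + 2·X_1  [with X_4=4, X_3=6, X_1=-3]  = -22.
Change = -12 − (-22) = 10.

10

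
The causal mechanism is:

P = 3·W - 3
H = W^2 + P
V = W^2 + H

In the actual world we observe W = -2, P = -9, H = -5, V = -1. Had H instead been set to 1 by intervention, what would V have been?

The intervention breaks the incoming arrows to H: H = W^2 + P no longer applies, and H = 1.
V = W^2 + H  [with W=-2, H=1]  = 5

5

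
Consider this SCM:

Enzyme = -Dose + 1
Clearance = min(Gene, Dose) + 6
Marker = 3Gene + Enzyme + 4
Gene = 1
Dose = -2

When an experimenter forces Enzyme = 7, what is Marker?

The intervention breaks the incoming arrows to Enzyme: Enzyme = -Dose + 1 no longer applies, and Enzyme = 7.
Marker = 3Gene + Enzyme + 4  [with Gene=1, Enzyme=7]  = 14

14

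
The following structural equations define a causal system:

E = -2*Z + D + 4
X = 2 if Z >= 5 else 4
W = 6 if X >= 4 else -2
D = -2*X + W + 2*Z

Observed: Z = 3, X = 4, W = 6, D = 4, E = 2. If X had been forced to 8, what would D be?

Under do(X=8), the mechanism X = 2 if Z >= 5 else 4 is discarded; X is fixed at 8.
W = 6 if X >= 4 else -2  [with X=8]  = 6
D = -2*X + W + 2*Z  [with X=8, W=6, Z=3]  = -4

-4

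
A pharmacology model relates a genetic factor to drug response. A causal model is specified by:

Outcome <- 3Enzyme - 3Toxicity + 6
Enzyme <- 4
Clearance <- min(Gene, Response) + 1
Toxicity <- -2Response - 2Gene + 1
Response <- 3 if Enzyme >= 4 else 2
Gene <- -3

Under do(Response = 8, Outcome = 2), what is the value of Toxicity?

Setting Response = 8, Outcome = 2 by intervention discards those variables' equations.
Toxicity = -2Response - 2Gene + 1  [with Response=8, Gene=-3]  = -9

-9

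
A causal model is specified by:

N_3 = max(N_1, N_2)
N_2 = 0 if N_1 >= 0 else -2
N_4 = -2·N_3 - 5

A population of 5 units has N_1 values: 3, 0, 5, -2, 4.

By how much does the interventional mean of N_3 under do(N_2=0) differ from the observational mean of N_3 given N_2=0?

-0.6

Every unit gets N_2=0 under the intervention. N_3 values become 3, 0, 5, 0, 4; E[N_3|do(N_2=0)] = 2.4.
Conditioning on N_2=0 selects the 4 unit(s) with N_1 ∈ {3, 0, 5, 4}. Their N_3 values: 3, 0, 5, 4. Mean = 3.
Difference = 2.4 − 3 = -0.6.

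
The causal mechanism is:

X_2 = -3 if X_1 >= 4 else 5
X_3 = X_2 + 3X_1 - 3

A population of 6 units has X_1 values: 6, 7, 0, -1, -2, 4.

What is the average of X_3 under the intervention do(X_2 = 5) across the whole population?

The intervention sets X_2=5 in all 6 units regardless of X_1. Recomputing X_3 per unit gives 20, 23, 2, -1, -4, 14; average 9.

9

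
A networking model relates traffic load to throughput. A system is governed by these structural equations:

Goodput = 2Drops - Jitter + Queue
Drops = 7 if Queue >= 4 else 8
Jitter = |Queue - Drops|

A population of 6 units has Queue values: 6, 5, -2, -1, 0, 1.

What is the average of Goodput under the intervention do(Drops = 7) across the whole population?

Every unit gets Drops=7 under the intervention. Goodput values become 19, 17, 3, 5, 7, 9; E[Goodput|do(Drops=7)] = 10.

10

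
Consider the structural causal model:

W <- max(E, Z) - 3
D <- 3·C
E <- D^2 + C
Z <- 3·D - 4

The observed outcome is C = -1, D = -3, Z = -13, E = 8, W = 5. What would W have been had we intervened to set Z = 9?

6

do(Z=9) replaces the equation Z <- 3·D - 4 with the constant Z = 9.
D = 3·C  [with C=-1]  = -3
E = D^2 + C  [with D=-3, C=-1]  = 8
W = max(E, Z) - 3  [with E=8, Z=9]  = 6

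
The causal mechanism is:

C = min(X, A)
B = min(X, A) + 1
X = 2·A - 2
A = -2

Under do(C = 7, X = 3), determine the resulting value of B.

Setting C = 7, X = 3 by intervention discards those variables' equations.
B = min(X, A) + 1  [with X=3, A=-2]  = -1

-1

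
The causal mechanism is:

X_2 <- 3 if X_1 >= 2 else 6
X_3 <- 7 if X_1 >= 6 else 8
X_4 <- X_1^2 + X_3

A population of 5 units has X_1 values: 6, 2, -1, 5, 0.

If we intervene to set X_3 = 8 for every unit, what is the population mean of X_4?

21.2

do(X_3=8) breaks X_3's dependence on X_1. With X_3=8 fixed, X_4 across the units is 44, 12, 9, 33, 8, mean 21.2.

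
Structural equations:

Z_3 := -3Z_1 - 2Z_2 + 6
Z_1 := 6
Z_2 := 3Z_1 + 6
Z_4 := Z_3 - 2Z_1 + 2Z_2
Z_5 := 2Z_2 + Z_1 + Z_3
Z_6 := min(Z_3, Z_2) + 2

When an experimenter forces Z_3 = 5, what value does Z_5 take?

59

do(Z_3=5) replaces the equation Z_3 := -3Z_1 - 2Z_2 + 6 with the constant Z_3 = 5.
Z_2 = 3Z_1 + 6  [with Z_1=6]  = 24
Z_5 = 2Z_2 + Z_1 + Z_3  [with Z_2=24, Z_1=6, Z_3=5]  = 59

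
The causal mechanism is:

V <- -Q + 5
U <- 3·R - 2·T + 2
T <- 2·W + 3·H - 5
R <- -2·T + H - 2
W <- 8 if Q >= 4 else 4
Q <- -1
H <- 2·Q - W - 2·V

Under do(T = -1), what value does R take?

The intervention breaks the incoming arrows to T: T <- 2·W + 3·H - 5 no longer applies, and T = -1.
V = -Q + 5  [with Q=-1]  = 6
W = 8 if Q >= 4 else 4  [with Q=-1]  = 4
H = 2·Q - W - 2·V  [with Q=-1, W=4, V=6]  = -18
R = -2·T + H - 2  [with T=-1, H=-18]  = -18

-18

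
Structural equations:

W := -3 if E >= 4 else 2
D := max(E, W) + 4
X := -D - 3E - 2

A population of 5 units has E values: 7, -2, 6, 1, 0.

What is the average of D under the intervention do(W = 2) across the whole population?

7.8

do(W=2) breaks W's dependence on E. With W=2 fixed, D across the units is 11, 6, 10, 6, 6, mean 7.8.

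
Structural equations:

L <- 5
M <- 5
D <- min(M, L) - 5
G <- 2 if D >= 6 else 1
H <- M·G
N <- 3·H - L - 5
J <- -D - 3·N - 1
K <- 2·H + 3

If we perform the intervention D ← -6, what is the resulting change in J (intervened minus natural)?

6

The intervention breaks the incoming arrows to D: D <- min(M, L) - 5 no longer applies, and D = -6.
G = 2 if D >= 6 else 1  [with D=-6]  = 1
H = M·G  [with M=5, G=1]  = 5
N = 3·H - L - 5  [with H=5, L=5]  = 5
J = -D - 3·N - 1  [with D=-6, N=5]  = -10
Without intervention: D = min(M, L) - 5  [with M=5, L=5]  = 0; G = 2 if D >= 6 else 1  [with D=0]  = 1; H = M·G  [with M=5, G=1]  = 5; N = 3·H - L - 5  [with H=5, L=5]  = 5; J = -D - 3·N - 1  [with D=0, N=5]  = -16.
Change = -10 − (-16) = 6.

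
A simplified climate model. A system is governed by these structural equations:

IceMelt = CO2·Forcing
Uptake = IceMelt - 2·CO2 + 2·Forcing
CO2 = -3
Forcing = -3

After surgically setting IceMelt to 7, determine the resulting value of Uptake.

The intervention breaks the incoming arrows to IceMelt: IceMelt = CO2·Forcing no longer applies, and IceMelt = 7.
Uptake = IceMelt - 2·CO2 + 2·Forcing  [with IceMelt=7, CO2=-3, Forcing=-3]  = 7

7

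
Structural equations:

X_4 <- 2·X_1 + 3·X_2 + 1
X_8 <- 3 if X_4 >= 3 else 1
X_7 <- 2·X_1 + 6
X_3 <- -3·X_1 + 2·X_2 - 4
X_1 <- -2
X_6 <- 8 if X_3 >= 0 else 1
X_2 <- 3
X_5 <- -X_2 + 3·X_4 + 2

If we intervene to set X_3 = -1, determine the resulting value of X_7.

2

The intervention breaks the incoming arrows to X_3: X_3 <- -3·X_1 + 2·X_2 - 4 no longer applies, and X_3 = -1.
X_7 is not downstream of the intervention, so its value is determined by the original equations.
X_7 = 2·X_1 + 6  [with X_1=-2]  = 2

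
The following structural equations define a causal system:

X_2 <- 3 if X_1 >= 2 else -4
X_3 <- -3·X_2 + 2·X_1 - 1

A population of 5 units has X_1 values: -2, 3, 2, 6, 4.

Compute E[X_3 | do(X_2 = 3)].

-4.8

Under do(X_2=3), X_2's equation is replaced by X_2=3 for every unit. Per-unit X_3: -14, -4, -6, 2, -2. Mean = -4.8.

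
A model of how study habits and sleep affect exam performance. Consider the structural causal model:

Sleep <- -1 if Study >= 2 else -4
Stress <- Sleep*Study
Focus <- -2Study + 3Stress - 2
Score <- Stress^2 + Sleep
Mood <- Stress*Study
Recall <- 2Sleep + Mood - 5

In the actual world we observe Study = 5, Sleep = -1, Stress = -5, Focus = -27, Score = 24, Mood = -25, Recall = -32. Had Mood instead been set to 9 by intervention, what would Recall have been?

2

Intervening sets Mood = 9 and removes its equation (Mood <- Stress*Study).
Sleep = -1 if Study >= 2 else -4  [with Study=5]  = -1
Recall = 2Sleep + Mood - 5  [with Sleep=-1, Mood=9]  = 2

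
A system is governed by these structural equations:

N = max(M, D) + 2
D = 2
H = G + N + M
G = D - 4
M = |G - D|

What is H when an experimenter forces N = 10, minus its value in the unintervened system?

4

Intervening sets N = 10 and removes its equation (N = max(M, D) + 2).
G = D - 4  [with D=2]  = -2
M = |G - D|  [with G=-2, D=2]  = 4
H = G + N + M  [with G=-2, N=10, M=4]  = 12
Without intervention: G = D - 4  [with D=2]  = -2; M = |G - D|  [with G=-2, D=2]  = 4; N = max(M, D) + 2  [with M=4, D=2]  = 6; H = G + N + M  [with G=-2, N=6, M=4]  = 8.
Change = 12 − 8 = 4.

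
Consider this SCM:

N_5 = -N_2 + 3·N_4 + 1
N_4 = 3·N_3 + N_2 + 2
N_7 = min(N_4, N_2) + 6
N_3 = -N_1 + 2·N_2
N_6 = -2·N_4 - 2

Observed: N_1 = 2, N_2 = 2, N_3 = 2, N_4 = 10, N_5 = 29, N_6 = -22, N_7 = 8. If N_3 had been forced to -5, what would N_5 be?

-34

do(N_3=-5) replaces the equation N_3 = -N_1 + 2·N_2 with the constant N_3 = -5.
N_4 = 3·N_3 + N_2 + 2  [with N_3=-5, N_2=2]  = -11
N_5 = -N_2 + 3·N_4 + 1  [with N_2=2, N_4=-11]  = -34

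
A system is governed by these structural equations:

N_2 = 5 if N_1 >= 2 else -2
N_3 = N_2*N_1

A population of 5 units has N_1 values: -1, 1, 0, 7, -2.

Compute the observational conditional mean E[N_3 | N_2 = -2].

Conditioning on N_2=-2 selects the 4 unit(s) with N_1 ∈ {-1, 1, 0, -2}. Their N_3 values: 2, -2, 0, 4. Mean = 1.

1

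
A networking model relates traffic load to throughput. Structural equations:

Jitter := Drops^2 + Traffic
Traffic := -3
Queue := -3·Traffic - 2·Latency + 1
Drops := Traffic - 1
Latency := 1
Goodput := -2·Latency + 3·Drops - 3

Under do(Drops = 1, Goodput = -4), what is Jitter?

-2

Setting Drops = 1, Goodput = -4 by intervention discards those variables' equations.
Jitter = Drops^2 + Traffic  [with Drops=1, Traffic=-3]  = -2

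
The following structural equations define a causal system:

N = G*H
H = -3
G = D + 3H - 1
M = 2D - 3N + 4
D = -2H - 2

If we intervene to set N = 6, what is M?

Intervening sets N = 6 and removes its equation (N = G*H).
D = -2H - 2  [with H=-3]  = 4
M = 2D - 3N + 4  [with D=4, N=6]  = -6

-6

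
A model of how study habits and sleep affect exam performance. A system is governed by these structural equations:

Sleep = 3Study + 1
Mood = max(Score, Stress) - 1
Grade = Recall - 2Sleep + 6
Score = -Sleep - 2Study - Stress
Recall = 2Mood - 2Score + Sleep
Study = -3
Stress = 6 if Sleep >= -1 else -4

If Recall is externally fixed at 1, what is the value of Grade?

Intervening sets Recall = 1 and removes its equation (Recall = 2Mood - 2Score + Sleep).
Sleep = 3Study + 1  [with Study=-3]  = -8
Grade = Recall - 2Sleep + 6  [with Recall=1, Sleep=-8]  = 23

23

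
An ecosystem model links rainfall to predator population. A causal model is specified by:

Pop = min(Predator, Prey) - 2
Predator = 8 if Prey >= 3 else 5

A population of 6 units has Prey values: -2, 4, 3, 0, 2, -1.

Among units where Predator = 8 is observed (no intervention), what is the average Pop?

Observing Predator=8 restricts to units where Predator's equation naturally yields 8: Prey ∈ {4, 3}. In that subpopulation Pop = 2, 1, mean 1.5.

1.5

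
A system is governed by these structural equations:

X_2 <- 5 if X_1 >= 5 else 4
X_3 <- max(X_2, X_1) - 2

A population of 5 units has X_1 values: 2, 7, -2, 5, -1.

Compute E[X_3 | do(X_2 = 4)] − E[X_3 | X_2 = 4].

do(X_2=4) breaks X_2's dependence on X_1. With X_2=4 fixed, X_3 across the units is 2, 5, 2, 3, 2, mean 2.8.
E[X_3|X_2=4] averages over only the 3 units with X_2=4 (X_1 = 2, -2, -1): X_3 = 2, 2, 2, mean 2.
Difference = 2.8 − 2 = 0.8.

0.8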